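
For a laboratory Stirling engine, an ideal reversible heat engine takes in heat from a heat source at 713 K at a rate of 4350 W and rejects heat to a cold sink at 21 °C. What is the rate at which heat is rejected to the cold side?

Q̇_C ≈ 1795 W

T_C = 21 °C → 21 + 273.15 = 294.15 K.
For a reversible engine, η = 1 − T_C/T_H = 1 − 294.15/713.00 = 0.5874.
For a reversible cycle Q_C/Q_H = T_C/T_H, so Q_C = 4350 × 294.15/713.00 = 1795 W.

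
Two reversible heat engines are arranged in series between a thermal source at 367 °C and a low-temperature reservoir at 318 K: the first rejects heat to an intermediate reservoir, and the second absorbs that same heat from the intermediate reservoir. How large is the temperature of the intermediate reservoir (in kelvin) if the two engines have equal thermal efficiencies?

T_m ≈ 451 K

T_H = 367 °C → 367 + 273.15 = 640.15 K.
Equal efficiencies require 1 − T_m/T_H = 1 − T_C/T_m, i.e. T_m/T_H = T_C/T_m, so T_m = √(T_H·T_C) = √(640.15 × 318.00) = 451 K.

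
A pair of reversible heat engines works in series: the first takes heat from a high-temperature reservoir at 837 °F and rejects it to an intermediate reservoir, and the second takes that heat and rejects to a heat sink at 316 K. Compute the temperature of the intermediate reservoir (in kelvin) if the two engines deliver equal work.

T_H = 837 °F → (837 − 32) × 5/9 = 447.22 °C = 720.37 K.
For reversible stages Q_m = Q_H·(T_m/T_H). Setting W₁ = Q_H(1 − T_m/T_H) equal to W₂ = Q_m(1 − T_C/T_m) = Q_H·(T_m − T_C)/T_H gives T_H − T_m = T_m − T_C, so T_m = (T_H + T_C)/2 = (720.37 + 316.00)/2 = 518.2 K.

T_m ≈ 518.2 K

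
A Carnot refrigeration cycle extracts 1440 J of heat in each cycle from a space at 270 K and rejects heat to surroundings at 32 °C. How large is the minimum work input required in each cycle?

W_in ≈ 187.5 J

T_H = 32 °C → 32 + 273.15 = 305.15 K.
The reversible coefficient of performance is COP_R = T_C/(T_H − T_C) = 270.00/35.15 = 7.6814.
W = Q_C/COP_R = 1440/7.6814 = 187.5 J.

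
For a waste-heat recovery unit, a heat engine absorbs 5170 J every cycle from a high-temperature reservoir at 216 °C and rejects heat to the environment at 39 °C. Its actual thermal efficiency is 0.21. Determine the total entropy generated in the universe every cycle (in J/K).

T_H = 216 °C → 216 + 273.15 = 489.15 K.
T_C = 39 °C → 39 + 273.15 = 312.15 K.
W = η·Q_H = 0.21 × 5170 = 1086 J, so Q_C = Q_H − W = 4084 J.
The hot reservoir loses entropy Q_H/T_H = 5170/489.15 = 10.57 J/K; the cold reservoir gains Q_C/T_C = 4084/312.15 = 13.08 J/K.
ΔS_univ = −Q_H/T_H + Q_C/T_C = 2.52 J/K (> 0, since η = 0.21 < η_Carnot = 0.362).

ΔS_univ ≈ 2.52 J/K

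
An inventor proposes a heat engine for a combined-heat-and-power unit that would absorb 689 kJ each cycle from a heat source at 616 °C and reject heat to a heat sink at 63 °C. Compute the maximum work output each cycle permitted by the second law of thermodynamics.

T_H = 616 °C → 616 + 273.15 = 889.15 K.
T_C = 63 °C → 63 + 273.15 = 336.15 K.
The upper bound on efficiency is η_max = 1 − T_C/T_H = 1 − 336.15/889.15 = 0.6219.
W_max = η_max · Q_H = 0.6219 × 689 = 429 kJ.

W_max ≈ 429 kJ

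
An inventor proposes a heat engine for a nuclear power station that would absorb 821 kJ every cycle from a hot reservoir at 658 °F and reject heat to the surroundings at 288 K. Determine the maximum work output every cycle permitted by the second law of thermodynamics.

T_H = 658 °F → (658 − 32) × 5/9 = 347.78 °C = 620.93 K.
The second-law ceiling is the Carnot efficiency, η_max = 1 − T_C/T_H = 1 − 288.00/620.93 = 0.5362.
W_max = η_max · Q_H = 0.5362 × 821 = 440.2 kJ.

W_max ≈ 440.2 kJ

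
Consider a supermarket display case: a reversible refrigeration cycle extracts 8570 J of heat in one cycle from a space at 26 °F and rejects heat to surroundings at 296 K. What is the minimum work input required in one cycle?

W_in ≈ 832 J

T_C = 26 °F → (26 − 32) × 5/9 = -3.33 °C = 269.82 K.
For a reversible refrigerator, COP_R = T_C/(T_H − T_C) = 269.82/26.18 = 10.3049.
W = Q_C/COP_R = 8570/10.3049 = 832 J.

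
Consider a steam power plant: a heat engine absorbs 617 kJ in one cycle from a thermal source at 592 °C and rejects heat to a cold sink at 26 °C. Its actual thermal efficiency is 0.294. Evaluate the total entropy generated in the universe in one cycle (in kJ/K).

ΔS_univ ≈ 0.7430 kJ/K

T_H = 592 °C → 592 + 273.15 = 865.15 K.
T_C = 26 °C → 26 + 273.15 = 299.15 K.
W = η·Q_H = 0.294 × 617 = 181.4 kJ, so Q_C = Q_H − W = 435.6 kJ.
Entropy balance on the reservoirs: −Q_H/T_H = -0.7132 kJ/K, +Q_C/T_C = 1.456 kJ/K.
ΔS_univ = −Q_H/T_H + Q_C/T_C = 0.7430 kJ/K (> 0, since η = 0.294 < η_Carnot = 0.654).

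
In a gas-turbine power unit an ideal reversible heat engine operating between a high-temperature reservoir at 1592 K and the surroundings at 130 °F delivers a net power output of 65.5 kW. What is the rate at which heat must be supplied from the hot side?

T_C = 130 °F → (130 − 32) × 5/9 = 54.44 °C = 327.59 K.
The Carnot efficiency is η = 1 − T_C/T_H = 1 − 327.59/1592.00 = 0.7942.
Q_H = W/η = 65.5/0.7942 = 82.5 kW.

Q̇_H ≈ 82.5 kW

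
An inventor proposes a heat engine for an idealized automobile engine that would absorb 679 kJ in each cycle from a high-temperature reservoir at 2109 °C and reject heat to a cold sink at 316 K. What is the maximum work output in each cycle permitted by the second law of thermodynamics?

T_H = 2109 °C → 2109 + 273.15 = 2382.15 K.
The upper bound on efficiency is η_max = 1 − T_C/T_H = 1 − 316.00/2382.15 = 0.8673.
W_max = η_max · Q_H = 0.8673 × 679 = 589 kJ.

W_max ≈ 589 kJ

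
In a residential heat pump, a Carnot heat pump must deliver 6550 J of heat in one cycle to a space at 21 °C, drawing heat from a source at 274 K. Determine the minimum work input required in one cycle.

T_H = 21 °C → 21 + 273.15 = 294.15 K.
COP_HP = T_H/(T_H − T_C) = 294.15/20.15 = 14.5980.
W = Q_H/COP_HP = 6550/14.5980 = 449 J.

W_in ≈ 449 J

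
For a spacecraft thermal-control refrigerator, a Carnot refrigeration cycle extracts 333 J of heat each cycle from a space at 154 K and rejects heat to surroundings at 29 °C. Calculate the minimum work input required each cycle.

W_in ≈ 320 J

T_H = 29 °C → 29 + 273.15 = 302.15 K.
The reversible coefficient of performance is COP_R = T_C/(T_H − T_C) = 154.00/148.15 = 1.0395.
W = Q_C/COP_R = 333/1.0395 = 320 J.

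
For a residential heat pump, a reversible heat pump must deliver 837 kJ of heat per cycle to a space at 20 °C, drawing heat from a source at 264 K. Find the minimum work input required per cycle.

T_H = 20 °C → 20 + 273.15 = 293.15 K.
COP_HP = T_H/(T_H − T_C) = 293.15/29.15 = 10.0566.
W = Q_H/COP_HP = 837/10.0566 = 83.2 kJ.

W_in ≈ 83.2 kJ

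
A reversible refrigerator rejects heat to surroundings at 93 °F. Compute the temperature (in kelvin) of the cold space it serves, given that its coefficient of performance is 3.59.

T_C ≈ 240.1 K

T_H = 93 °F → (93 − 32) × 5/9 = 33.89 °C = 307.04 K.
COP_R = T_C/(T_H − T_C) ⇒ T_C = T_H·COP_R/(1 + COP_R) = 307.04 × 3.59/(1 + 3.59) = 240.1 K.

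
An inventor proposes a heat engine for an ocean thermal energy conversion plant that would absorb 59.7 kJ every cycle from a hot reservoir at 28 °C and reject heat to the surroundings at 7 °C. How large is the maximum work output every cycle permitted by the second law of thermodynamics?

T_H = 28 °C → 28 + 273.15 = 301.15 K.
T_C = 7 °C → 7 + 273.15 = 280.15 K.
No engine can exceed the Carnot limit: η_max = 1 − T_C/T_H = 1 − 280.15/301.15 = 0.0697.
W_max = η_max · Q_H = 0.0697 × 59.7 = 4.16 kJ.

W_max ≈ 4.16 kJ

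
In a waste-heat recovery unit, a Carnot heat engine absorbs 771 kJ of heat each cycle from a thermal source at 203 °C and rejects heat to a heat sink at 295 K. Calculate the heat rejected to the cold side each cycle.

T_H = 203 °C → 203 + 273.15 = 476.15 K.
Carnot efficiency: η = 1 − T_C/T_H = 1 − 295.00/476.15 = 0.3804.
For a reversible cycle Q_C/Q_H = T_C/T_H, so Q_C = 771 × 295.00/476.15 = 477.7 kJ.

Q_C ≈ 477.7 kJ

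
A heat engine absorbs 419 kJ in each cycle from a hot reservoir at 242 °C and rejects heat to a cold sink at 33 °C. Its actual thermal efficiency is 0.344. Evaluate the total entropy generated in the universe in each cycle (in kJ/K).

T_H = 242 °C → 242 + 273.15 = 515.15 K.
T_C = 33 °C → 33 + 273.15 = 306.15 K.
W = η·Q_H = 0.344 × 419 = 144.1 kJ, so Q_C = Q_H − W = 274.9 kJ.
Entropy balance on the reservoirs: −Q_H/T_H = -0.8134 kJ/K, +Q_C/T_C = 0.8978 kJ/K.
ΔS_univ = −Q_H/T_H + Q_C/T_C = 0.0845 kJ/K (> 0, since η = 0.344 < η_Carnot = 0.406).

ΔS_univ ≈ 0.0845 kJ/K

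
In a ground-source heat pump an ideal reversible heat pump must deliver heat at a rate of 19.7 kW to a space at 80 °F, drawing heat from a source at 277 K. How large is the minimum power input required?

Ẇ_in ≈ 1.499 kW

T_H = 80 °F → (80 − 32) × 5/9 = 26.67 °C = 299.82 K.
The Carnot heat-pump COP is COP_HP = T_H/(T_H − T_C) = 299.82/22.82 = 13.1402.
W = Q_H/COP_HP = 19.7/13.1402 = 1.499 kW.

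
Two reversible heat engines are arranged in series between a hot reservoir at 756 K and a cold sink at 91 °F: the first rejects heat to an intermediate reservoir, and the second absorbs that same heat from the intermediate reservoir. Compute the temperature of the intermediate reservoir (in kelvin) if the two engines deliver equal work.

T_C = 91 °F → (91 − 32) × 5/9 = 32.78 °C = 305.93 K.
For reversible stages Q_m = Q_H·(T_m/T_H). Setting W₁ = Q_H(1 − T_m/T_H) equal to W₂ = Q_m(1 − T_C/T_m) = Q_H·(T_m − T_C)/T_H gives T_H − T_m = T_m − T_C, so T_m = (T_H + T_C)/2 = (756.00 + 305.93)/2 = 531.0 K.

T_m ≈ 531.0 K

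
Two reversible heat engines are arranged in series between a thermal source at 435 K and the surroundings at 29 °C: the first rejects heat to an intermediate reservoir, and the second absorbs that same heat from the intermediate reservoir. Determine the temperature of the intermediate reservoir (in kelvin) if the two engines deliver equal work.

T_C = 29 °C → 29 + 273.15 = 302.15 K.
For reversible stages Q_m = Q_H·(T_m/T_H). Setting W₁ = Q_H(1 − T_m/T_H) equal to W₂ = Q_m(1 − T_C/T_m) = Q_H·(T_m − T_C)/T_H gives T_H − T_m = T_m − T_C, so T_m = (T_H + T_C)/2 = (435.00 + 302.15)/2 = 368.6 K.

T_m ≈ 368.6 K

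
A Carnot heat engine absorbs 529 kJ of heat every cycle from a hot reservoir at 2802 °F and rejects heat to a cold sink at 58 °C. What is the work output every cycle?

W ≈ 432 kJ

T_H = 2802 °F → (2802 − 32) × 5/9 = 1538.89 °C = 1812.04 K.
T_C = 58 °C → 58 + 273.15 = 331.15 K.
For a reversible engine, η = 1 − T_C/T_H = 1 − 331.15/1812.04 = 0.8173.
W = η·Q_H = 0.8173 × 529 = 432 kJ.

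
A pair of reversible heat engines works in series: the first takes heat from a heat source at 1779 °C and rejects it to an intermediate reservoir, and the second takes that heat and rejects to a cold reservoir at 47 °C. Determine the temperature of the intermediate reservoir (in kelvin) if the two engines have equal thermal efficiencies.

T_H = 1779 °C → 1779 + 273.15 = 2052.15 K.
T_C = 47 °C → 47 + 273.15 = 320.15 K.
Equal efficiencies require 1 − T_m/T_H = 1 − T_C/T_m, i.e. T_m/T_H = T_C/T_m, so T_m = √(T_H·T_C) = √(2052.15 × 320.15) = 810.6 K.

T_m ≈ 810.6 K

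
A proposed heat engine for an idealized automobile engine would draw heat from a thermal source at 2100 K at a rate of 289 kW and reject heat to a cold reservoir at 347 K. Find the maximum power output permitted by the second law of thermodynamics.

No engine can exceed the Carnot limit: η_max = 1 − T_C/T_H = 1 − 347.00/2100.00 = 0.8348.
W_max = η_max · Q_H = 0.8348 × 289 = 241.2 kW.

Ẇ_max ≈ 241.2 kW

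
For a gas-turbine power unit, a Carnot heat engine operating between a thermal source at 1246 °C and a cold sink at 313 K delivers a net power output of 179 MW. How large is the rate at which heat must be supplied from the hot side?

Q̇_H ≈ 225 MW

T_H = 1246 °C → 1246 + 273.15 = 1519.15 K.
For a reversible engine, η = 1 − T_C/T_H = 1 − 313.00/1519.15 = 0.7940.
Q_H = W/η = 179/0.7940 = 225 MW.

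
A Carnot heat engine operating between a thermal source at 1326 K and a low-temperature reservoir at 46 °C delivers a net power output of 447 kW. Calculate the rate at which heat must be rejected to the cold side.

T_C = 46 °C → 46 + 273.15 = 319.15 K.
Carnot efficiency: η = 1 − T_C/T_H = 1 − 319.15/1326.00 = 0.7593.
Since Q_C/Q_H = T_C/T_H and Q_H = W/η, Q_C = W·T_C/(T_H − T_C) = 447 × 319.15/1006.85 = 142 kW.

Q̇_C ≈ 142 kW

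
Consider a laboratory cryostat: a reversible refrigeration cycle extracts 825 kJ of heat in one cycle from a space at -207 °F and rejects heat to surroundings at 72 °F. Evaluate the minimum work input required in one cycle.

T_H = 72 °F → (72 − 32) × 5/9 = 22.22 °C = 295.37 K.
T_C = -207 °F → (-207 − 32) × 5/9 = -132.78 °C = 140.37 K.
For a reversible refrigerator, COP_R = T_C/(T_H − T_C) = 140.37/155.00 = 0.9056.
W = Q_C/COP_R = 825/0.9056 = 911 kJ.

W_in ≈ 911 kJ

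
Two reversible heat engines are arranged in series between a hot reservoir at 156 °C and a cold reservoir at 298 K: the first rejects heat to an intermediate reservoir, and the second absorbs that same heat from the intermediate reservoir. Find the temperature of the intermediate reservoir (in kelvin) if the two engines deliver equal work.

T_H = 156 °C → 156 + 273.15 = 429.15 K.
For reversible stages Q_m = Q_H·(T_m/T_H). Setting W₁ = Q_H(1 − T_m/T_H) equal to W₂ = Q_m(1 − T_C/T_m) = Q_H·(T_m − T_C)/T_H gives T_H − T_m = T_m − T_C, so T_m = (T_H + T_C)/2 = (429.15 + 298.00)/2 = 363.6 K.

T_m ≈ 363.6 K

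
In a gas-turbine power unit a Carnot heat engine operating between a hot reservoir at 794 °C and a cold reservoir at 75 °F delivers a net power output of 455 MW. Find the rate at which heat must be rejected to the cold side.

T_H = 794 °C → 794 + 273.15 = 1067.15 K.
T_C = 75 °F → (75 − 32) × 5/9 = 23.89 °C = 297.04 K.
η_rev = 1 − T_C/T_H = 1 − 297.04/1067.15 = 0.7217.
Since Q_C/Q_H = T_C/T_H and Q_H = W/η, Q_C = W·T_C/(T_H − T_C) = 455 × 297.04/770.11 = 175 MW.

Q̇_C ≈ 175 MW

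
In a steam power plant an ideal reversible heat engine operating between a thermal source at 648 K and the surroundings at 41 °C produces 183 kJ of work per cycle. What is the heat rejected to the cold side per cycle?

Q_C ≈ 172 kJ

T_C = 41 °C → 41 + 273.15 = 314.15 K.
For a reversible engine, η = 1 − T_C/T_H = 1 − 314.15/648.00 = 0.5152.
Since Q_C/Q_H = T_C/T_H and Q_H = W/η, Q_C = W·T_C/(T_H − T_C) = 183 × 314.15/333.85 = 172 kJ.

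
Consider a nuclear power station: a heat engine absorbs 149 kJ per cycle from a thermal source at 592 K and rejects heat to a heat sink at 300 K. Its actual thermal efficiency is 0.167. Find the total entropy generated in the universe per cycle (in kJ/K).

W = η·Q_H = 0.167 × 149 = 24.88 kJ, so Q_C = Q_H − W = 124.1 kJ.
Entropy balance on the reservoirs: −Q_H/T_H = -0.2517 kJ/K, +Q_C/T_C = 0.4137 kJ/K.
ΔS_univ = −Q_H/T_H + Q_C/T_C = 0.1620 kJ/K (> 0, since η = 0.167 < η_Carnot = 0.493).

ΔS_univ ≈ 0.1620 kJ/K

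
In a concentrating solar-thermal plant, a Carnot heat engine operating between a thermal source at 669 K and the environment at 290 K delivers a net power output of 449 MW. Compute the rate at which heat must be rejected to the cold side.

Q̇_C ≈ 344 MW

Carnot efficiency: η = 1 − T_C/T_H = 1 − 290.00/669.00 = 0.5665.
Since Q_C/Q_H = T_C/T_H and Q_H = W/η, Q_C = W·T_C/(T_H − T_C) = 449 × 290.00/379.00 = 344 MW.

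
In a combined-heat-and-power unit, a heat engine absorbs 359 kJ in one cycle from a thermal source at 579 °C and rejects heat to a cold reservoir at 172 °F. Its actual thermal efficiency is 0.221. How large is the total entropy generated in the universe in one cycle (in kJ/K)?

T_H = 579 °C → 579 + 273.15 = 852.15 K.
T_C = 172 °F → (172 − 32) × 5/9 = 77.78 °C = 350.93 K.
W = η·Q_H = 0.221 × 359 = 79.34 kJ, so Q_C = Q_H − W = 279.7 kJ.
Entropy balance on the reservoirs: −Q_H/T_H = -0.4213 kJ/K, +Q_C/T_C = 0.7969 kJ/K.
ΔS_univ = −Q_H/T_H + Q_C/T_C = 0.376 kJ/K (> 0, since η = 0.221 < η_Carnot = 0.588).

ΔS_univ ≈ 0.376 kJ/K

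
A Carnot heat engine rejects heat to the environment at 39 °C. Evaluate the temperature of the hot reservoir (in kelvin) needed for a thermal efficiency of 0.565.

T_H ≈ 717.6 K

T_C = 39 °C → 39 + 273.15 = 312.15 K.
From η = 1 − T_C/T_H, solving for T_H gives T_H = T_C/(1 − η) = 312.15/(1 − 0.565) = 717.6 K.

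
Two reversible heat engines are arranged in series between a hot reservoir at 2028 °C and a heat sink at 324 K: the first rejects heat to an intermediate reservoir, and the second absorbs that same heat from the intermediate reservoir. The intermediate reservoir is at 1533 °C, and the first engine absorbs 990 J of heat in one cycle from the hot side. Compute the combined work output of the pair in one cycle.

T_H = 2028 °C → 2028 + 273.15 = 2301.15 K.
Two reversible stages in series are equivalent to a single Carnot engine between T_H and T_C, so η_total = 1 − T_C/T_H = 1 − 324.00/2301.15 = 0.8592.
W_total = η_total · Q_H = 0.8592 × 990 = 851 J.

W_total ≈ 851 J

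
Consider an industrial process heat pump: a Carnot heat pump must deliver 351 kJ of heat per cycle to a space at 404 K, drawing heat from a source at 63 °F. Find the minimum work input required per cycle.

W_in ≈ 98.72 kJ

T_C = 63 °F → (63 − 32) × 5/9 = 17.22 °C = 290.37 K.
The Carnot heat-pump COP is COP_HP = T_H/(T_H − T_C) = 404.00/113.63 = 3.5555.
W = Q_H/COP_HP = 351/3.5555 = 98.72 kJ.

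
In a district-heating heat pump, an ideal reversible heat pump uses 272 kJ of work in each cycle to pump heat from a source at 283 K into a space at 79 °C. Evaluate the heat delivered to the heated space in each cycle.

Q_H ≈ 1390 kJ

T_H = 79 °C → 79 + 273.15 = 352.15 K.
For a reversible heat pump, COP_HP = T_H/(T_H − T_C) = 352.15/69.15 = 5.0926.
Q_H = COP_HP · W = 5.0926 × 272 = 1390 kJ.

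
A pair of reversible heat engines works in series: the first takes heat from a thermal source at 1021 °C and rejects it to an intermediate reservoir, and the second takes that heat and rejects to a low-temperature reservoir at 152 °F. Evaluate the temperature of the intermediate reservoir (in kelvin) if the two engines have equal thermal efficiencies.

T_H = 1021 °C → 1021 + 273.15 = 1294.15 K.
T_C = 152 °F → (152 − 32) × 5/9 = 66.67 °C = 339.82 K.
Equal efficiencies require 1 − T_m/T_H = 1 − T_C/T_m, i.e. T_m/T_H = T_C/T_m, so T_m = √(T_H·T_C) = √(1294.15 × 339.82) = 663 K.

T_m ≈ 663 K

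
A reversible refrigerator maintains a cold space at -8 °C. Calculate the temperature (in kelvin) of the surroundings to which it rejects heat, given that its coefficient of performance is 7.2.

T_C = -8 °C → -8 + 273.15 = 265.15 K.
COP_R = T_C/(T_H − T_C) ⇒ T_H = T_C·(1 + 1/COP_R) = 265.15 × (1 + 1/7.2) = 302 K.

T_H ≈ 302 K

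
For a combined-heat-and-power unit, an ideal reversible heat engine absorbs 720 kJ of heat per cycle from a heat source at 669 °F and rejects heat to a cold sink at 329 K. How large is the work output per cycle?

T_H = 669 °F → (669 − 32) × 5/9 = 353.89 °C = 627.04 K.
η_rev = 1 − T_C/T_H = 1 − 329.00/627.04 = 0.4753.
W = η·Q_H = 0.4753 × 720 = 342 kJ.

W ≈ 342 kJ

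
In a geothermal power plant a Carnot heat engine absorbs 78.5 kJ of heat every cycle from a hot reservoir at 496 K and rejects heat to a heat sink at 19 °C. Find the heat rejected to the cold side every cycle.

Q_C ≈ 46.24 kJ

T_C = 19 °C → 19 + 273.15 = 292.15 K.
Since the cycle is reversible, η = 1 − T_C/T_H = 1 − 292.15/496.00 = 0.4110.
For a reversible cycle Q_C/Q_H = T_C/T_H, so Q_C = 78.5 × 292.15/496.00 = 46.24 kJ.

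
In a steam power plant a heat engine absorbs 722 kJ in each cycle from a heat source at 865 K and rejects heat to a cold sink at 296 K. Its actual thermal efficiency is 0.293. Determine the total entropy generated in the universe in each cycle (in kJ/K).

ΔS_univ ≈ 0.8898 kJ/K

W = η·Q_H = 0.293 × 722 = 211.5 kJ, so Q_C = Q_H − W = 510.5 kJ.
The hot reservoir loses entropy Q_H/T_H = 722/865.00 = 0.8347 kJ/K; the cold reservoir gains Q_C/T_C = 510.5/296.00 = 1.725 kJ/K.
ΔS_univ = −Q_H/T_H + Q_C/T_C = 0.8898 kJ/K (> 0, since η = 0.293 < η_Carnot = 0.658).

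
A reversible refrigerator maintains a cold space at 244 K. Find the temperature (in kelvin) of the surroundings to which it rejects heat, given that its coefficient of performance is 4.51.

T_H ≈ 298 K

COP_R = T_C/(T_H − T_C) ⇒ T_H = T_C·(1 + 1/COP_R) = 244.00 × (1 + 1/4.51) = 298 K.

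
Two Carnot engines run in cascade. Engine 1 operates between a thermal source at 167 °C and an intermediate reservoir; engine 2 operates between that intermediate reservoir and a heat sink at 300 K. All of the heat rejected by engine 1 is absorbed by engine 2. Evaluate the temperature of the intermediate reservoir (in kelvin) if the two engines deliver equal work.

T_H = 167 °C → 167 + 273.15 = 440.15 K.
For reversible stages Q_m = Q_H·(T_m/T_H). Setting W₁ = Q_H(1 − T_m/T_H) equal to W₂ = Q_m(1 − T_C/T_m) = Q_H·(T_m − T_C)/T_H gives T_H − T_m = T_m − T_C, so T_m = (T_H + T_C)/2 = (440.15 + 300.00)/2 = 370 K.

T_m ≈ 370 K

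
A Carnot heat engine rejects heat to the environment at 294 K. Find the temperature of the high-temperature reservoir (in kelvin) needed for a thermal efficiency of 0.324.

T_H ≈ 435 K

From η = 1 − T_C/T_H, solving for T_H gives T_H = T_C/(1 − η) = 294.00/(1 − 0.324) = 435 K.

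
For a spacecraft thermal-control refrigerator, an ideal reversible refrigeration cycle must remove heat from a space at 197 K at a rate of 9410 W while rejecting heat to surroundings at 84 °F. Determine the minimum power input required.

T_H = 84 °F → (84 − 32) × 5/9 = 28.89 °C = 302.04 K.
COP_R = T_C/(T_H − T_C) = 197.00/105.04 = 1.8755.
W = Q_C/COP_R = 9410/1.8755 = 5020 W.

Ẇ_in ≈ 5020 W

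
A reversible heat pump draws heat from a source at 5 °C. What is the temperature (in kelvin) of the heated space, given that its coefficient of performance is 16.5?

T_H ≈ 296 K

T_C = 5 °C → 5 + 273.15 = 278.15 K.
COP_HP = T_H/(T_H − T_C) ⇒ T_H = T_C·COP_HP/(COP_HP − 1) = 278.15 × 16.5/(16.5 − 1) = 296 K.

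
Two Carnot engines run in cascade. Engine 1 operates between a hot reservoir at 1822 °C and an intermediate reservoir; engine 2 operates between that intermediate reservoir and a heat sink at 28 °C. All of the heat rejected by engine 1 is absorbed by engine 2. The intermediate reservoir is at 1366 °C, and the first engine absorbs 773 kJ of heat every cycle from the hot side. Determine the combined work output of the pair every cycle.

T_H = 1822 °C → 1822 + 273.15 = 2095.15 K.
T_C = 28 °C → 28 + 273.15 = 301.15 K.
Two reversible stages in series are equivalent to a single Carnot engine between T_H and T_C, so η_total = 1 − T_C/T_H = 1 − 301.15/2095.15 = 0.8563.
W_total = η_total · Q_H = 0.8563 × 773 = 662 kJ.

W_total ≈ 662 kJ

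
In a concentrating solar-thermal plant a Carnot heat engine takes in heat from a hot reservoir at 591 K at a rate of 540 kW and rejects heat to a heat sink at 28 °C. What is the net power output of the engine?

T_C = 28 °C → 28 + 273.15 = 301.15 K.
Since the cycle is reversible, η = 1 − T_C/T_H = 1 − 301.15/591.00 = 0.4904.
W = η·Q_H = 0.4904 × 540 = 265 kW.

Ẇ ≈ 265 kW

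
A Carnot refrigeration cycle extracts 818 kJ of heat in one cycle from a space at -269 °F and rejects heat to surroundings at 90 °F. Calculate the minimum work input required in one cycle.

T_H = 90 °F → (90 − 32) × 5/9 = 32.22 °C = 305.37 K.
T_C = -269 °F → (-269 − 32) × 5/9 = -167.22 °C = 105.93 K.
For a reversible refrigerator, COP_R = T_C/(T_H − T_C) = 105.93/199.44 = 0.5311.
W = Q_C/COP_R = 818/0.5311 = 1540 kJ.

W_in ≈ 1540 kJ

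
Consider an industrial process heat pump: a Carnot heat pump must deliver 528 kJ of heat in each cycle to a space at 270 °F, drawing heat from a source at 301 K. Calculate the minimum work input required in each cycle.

W_in ≈ 136 kJ

T_H = 270 °F → (270 − 32) × 5/9 = 132.22 °C = 405.37 K.
For a reversible heat pump, COP_HP = T_H/(T_H − T_C) = 405.37/104.37 = 3.8839.
W = Q_H/COP_HP = 528/3.8839 = 136 kJ.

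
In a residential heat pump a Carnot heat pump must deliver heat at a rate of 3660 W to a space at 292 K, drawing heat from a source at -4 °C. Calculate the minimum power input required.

Ẇ_in ≈ 286 W

T_C = -4 °C → -4 + 273.15 = 269.15 K.
Reversible heating COP: COP_HP = T_H/(T_H − T_C) = 292.00/22.85 = 12.7790.
W = Q_H/COP_HP = 3660/12.7790 = 286 W.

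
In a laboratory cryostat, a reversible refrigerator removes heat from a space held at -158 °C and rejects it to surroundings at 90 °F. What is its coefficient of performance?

T_H = 90 °F → (90 − 32) × 5/9 = 32.22 °C = 305.37 K.
T_C = -158 °C → -158 + 273.15 = 115.15 K.
COP_R = T_C/(T_H − T_C) = 115.15/(305.37 − 115.15) = 0.605.

COP_R ≈ 0.605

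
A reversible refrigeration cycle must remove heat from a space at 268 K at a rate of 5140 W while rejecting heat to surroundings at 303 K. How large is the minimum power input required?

COP_R = T_C/(T_H − T_C) = 268.00/35.00 = 7.6571.
W = Q_C/COP_R = 5140/7.6571 = 671 W.

Ẇ_in ≈ 671 W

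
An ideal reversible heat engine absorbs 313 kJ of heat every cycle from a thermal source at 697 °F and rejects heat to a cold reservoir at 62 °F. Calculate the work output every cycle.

T_H = 697 °F → (697 − 32) × 5/9 = 369.44 °C = 642.59 K.
T_C = 62 °F → (62 − 32) × 5/9 = 16.67 °C = 289.82 K.
For a reversible engine, η = 1 − T_C/T_H = 1 − 289.82/642.59 = 0.5490.
W = η·Q_H = 0.5490 × 313 = 172 kJ.

W ≈ 172 kJ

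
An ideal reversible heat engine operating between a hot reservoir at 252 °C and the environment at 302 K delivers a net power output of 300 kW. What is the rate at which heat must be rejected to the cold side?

T_H = 252 °C → 252 + 273.15 = 525.15 K.
Carnot efficiency: η = 1 − T_C/T_H = 1 − 302.00/525.15 = 0.4249.
Since Q_C/Q_H = T_C/T_H and Q_H = W/η, Q_C = W·T_C/(T_H − T_C) = 300 × 302.00/223.15 = 406.0 kW.

Q̇_C ≈ 406.0 kW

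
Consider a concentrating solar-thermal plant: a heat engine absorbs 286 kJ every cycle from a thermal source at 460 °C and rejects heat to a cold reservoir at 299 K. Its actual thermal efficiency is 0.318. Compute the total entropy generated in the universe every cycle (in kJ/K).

ΔS_univ ≈ 0.262 kJ/K

T_H = 460 °C → 460 + 273.15 = 733.15 K.
W = η·Q_H = 0.318 × 286 = 90.95 kJ, so Q_C = Q_H − W = 195.1 kJ.
Entropy balance on the reservoirs: −Q_H/T_H = -0.3901 kJ/K, +Q_C/T_C = 0.6523 kJ/K.
ΔS_univ = −Q_H/T_H + Q_C/T_C = 0.262 kJ/K (> 0, since η = 0.318 < η_Carnot = 0.592).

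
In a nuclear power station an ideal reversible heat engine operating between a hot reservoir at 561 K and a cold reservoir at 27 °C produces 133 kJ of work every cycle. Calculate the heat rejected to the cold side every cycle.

T_C = 27 °C → 27 + 273.15 = 300.15 K.
Carnot efficiency: η = 1 − T_C/T_H = 1 − 300.15/561.00 = 0.4650.
Since Q_C/Q_H = T_C/T_H and Q_H = W/η, Q_C = W·T_C/(T_H − T_C) = 133 × 300.15/260.85 = 153 kJ.

Q_C ≈ 153 kJ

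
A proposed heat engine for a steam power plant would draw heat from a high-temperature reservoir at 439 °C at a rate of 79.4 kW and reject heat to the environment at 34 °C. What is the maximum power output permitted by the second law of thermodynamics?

Ẇ_max ≈ 45.15 kW

T_H = 439 °C → 439 + 273.15 = 712.15 K.
T_C = 34 °C → 34 + 273.15 = 307.15 K.
No engine can exceed the Carnot limit: η_max = 1 − T_C/T_H = 1 − 307.15/712.15 = 0.5687.
W_max = η_max · Q_H = 0.5687 × 79.4 = 45.15 kW.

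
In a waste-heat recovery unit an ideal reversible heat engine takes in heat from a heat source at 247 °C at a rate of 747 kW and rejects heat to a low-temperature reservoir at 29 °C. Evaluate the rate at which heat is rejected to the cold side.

Q̇_C ≈ 434 kW

T_H = 247 °C → 247 + 273.15 = 520.15 K.
T_C = 29 °C → 29 + 273.15 = 302.15 K.
For a reversible engine, η = 1 − T_C/T_H = 1 − 302.15/520.15 = 0.4191.
For a reversible cycle Q_C/Q_H = T_C/T_H, so Q_C = 747 × 302.15/520.15 = 434 kW.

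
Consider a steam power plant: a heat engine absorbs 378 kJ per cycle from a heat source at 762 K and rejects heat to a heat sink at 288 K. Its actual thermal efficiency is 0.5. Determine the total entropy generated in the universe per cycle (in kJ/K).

ΔS_univ ≈ 0.1602 kJ/K

W = η·Q_H = 0.5 × 378 = 189.0 kJ, so Q_C = Q_H − W = 189.0 kJ.
Entropy balance on the reservoirs: −Q_H/T_H = -0.4961 kJ/K, +Q_C/T_C = 0.6562 kJ/K.
ΔS_univ = −Q_H/T_H + Q_C/T_C = 0.1602 kJ/K (> 0, since η = 0.5 < η_Carnot = 0.622).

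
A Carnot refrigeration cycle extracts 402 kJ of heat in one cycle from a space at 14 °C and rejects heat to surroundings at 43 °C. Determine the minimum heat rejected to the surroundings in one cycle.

Q_H ≈ 443 kJ

T_H = 43 °C → 43 + 273.15 = 316.15 K.
T_C = 14 °C → 14 + 273.15 = 287.15 K.
For a reversible cycle Q_H/Q_C = T_H/T_C, so Q_H = Q_C·T_H/T_C = 402 × 316.15/287.15 = 443 kJ.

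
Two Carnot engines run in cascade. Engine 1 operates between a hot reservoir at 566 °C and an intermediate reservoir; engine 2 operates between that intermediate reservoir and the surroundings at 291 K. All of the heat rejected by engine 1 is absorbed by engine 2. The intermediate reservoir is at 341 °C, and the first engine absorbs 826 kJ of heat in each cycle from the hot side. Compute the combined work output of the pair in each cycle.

W_total ≈ 540 kJ

T_H = 566 °C → 566 + 273.15 = 839.15 K.
Two reversible stages in series are equivalent to a single Carnot engine between T_H and T_C, so η_total = 1 − T_C/T_H = 1 − 291.00/839.15 = 0.6532.
W_total = η_total · Q_H = 0.6532 × 826 = 540 kJ.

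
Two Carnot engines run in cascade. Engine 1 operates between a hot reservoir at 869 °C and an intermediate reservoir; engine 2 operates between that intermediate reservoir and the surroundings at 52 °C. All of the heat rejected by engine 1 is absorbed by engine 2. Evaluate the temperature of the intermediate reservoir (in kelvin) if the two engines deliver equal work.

T_H = 869 °C → 869 + 273.15 = 1142.15 K.
T_C = 52 °C → 52 + 273.15 = 325.15 K.
For reversible stages Q_m = Q_H·(T_m/T_H). Setting W₁ = Q_H(1 − T_m/T_H) equal to W₂ = Q_m(1 − T_C/T_m) = Q_H·(T_m − T_C)/T_H gives T_H − T_m = T_m − T_C, so T_m = (T_H + T_C)/2 = (1142.15 + 325.15)/2 = 733.7 K.

T_m ≈ 733.7 K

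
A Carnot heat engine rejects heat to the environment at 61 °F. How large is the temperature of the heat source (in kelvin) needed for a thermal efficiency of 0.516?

T_C = 61 °F → (61 − 32) × 5/9 = 16.11 °C = 289.26 K.
From η = 1 − T_C/T_H, solving for T_H gives T_H = T_C/(1 − η) = 289.26/(1 − 0.516) = 598 K.

T_H ≈ 598 K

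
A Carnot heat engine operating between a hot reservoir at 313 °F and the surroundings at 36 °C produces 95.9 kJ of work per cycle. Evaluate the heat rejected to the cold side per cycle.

Q_C ≈ 246.8 kJ

T_H = 313 °F → (313 − 32) × 5/9 = 156.11 °C = 429.26 K.
T_C = 36 °C → 36 + 273.15 = 309.15 K.
Carnot efficiency: η = 1 − T_C/T_H = 1 − 309.15/429.26 = 0.2798.
Since Q_C/Q_H = T_C/T_H and Q_H = W/η, Q_C = W·T_C/(T_H − T_C) = 95.9 × 309.15/120.11 = 246.8 kJ.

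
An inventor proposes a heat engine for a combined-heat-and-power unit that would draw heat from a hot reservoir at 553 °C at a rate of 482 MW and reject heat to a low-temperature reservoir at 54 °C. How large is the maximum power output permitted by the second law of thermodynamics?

T_H = 553 °C → 553 + 273.15 = 826.15 K.
T_C = 54 °C → 54 + 273.15 = 327.15 K.
The upper bound on efficiency is η_max = 1 − T_C/T_H = 1 − 327.15/826.15 = 0.6040.
W_max = η_max · Q_H = 0.6040 × 482 = 291.1 MW.

Ẇ_max ≈ 291.1 MW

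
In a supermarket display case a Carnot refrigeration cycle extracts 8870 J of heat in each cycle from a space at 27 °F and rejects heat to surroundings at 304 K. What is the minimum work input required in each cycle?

T_C = 27 °F → (27 − 32) × 5/9 = -2.78 °C = 270.37 K.
COP_R = T_C/(T_H − T_C) = 270.37/33.63 = 8.0401.
W = Q_C/COP_R = 8870/8.0401 = 1103 J.

W_in ≈ 1103 J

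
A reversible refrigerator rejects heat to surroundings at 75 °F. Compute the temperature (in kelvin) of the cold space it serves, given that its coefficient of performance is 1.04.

T_H = 75 °F → (75 − 32) × 5/9 = 23.89 °C = 297.04 K.
COP_R = T_C/(T_H − T_C) ⇒ T_C = T_H·COP_R/(1 + COP_R) = 297.04 × 1.04/(1 + 1.04) = 151 K.

T_C ≈ 151 K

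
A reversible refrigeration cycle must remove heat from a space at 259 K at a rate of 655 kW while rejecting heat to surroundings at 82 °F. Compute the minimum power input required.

T_H = 82 °F → (82 − 32) × 5/9 = 27.78 °C = 300.93 K.
For a reversible refrigerator, COP_R = T_C/(T_H − T_C) = 259.00/41.93 = 6.1773.
W = Q_C/COP_R = 655/6.1773 = 106 kW.

Ẇ_in ≈ 106 kW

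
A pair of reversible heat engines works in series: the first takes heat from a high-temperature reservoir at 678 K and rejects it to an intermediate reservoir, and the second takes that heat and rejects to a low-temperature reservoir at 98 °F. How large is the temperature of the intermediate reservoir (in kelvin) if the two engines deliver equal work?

T_m ≈ 493.9 K

T_C = 98 °F → (98 − 32) × 5/9 = 36.67 °C = 309.82 K.
For reversible stages Q_m = Q_H·(T_m/T_H). Setting W₁ = Q_H(1 − T_m/T_H) equal to W₂ = Q_m(1 − T_C/T_m) = Q_H·(T_m − T_C)/T_H gives T_H − T_m = T_m − T_C, so T_m = (T_H + T_C)/2 = (678.00 + 309.82)/2 = 493.9 K.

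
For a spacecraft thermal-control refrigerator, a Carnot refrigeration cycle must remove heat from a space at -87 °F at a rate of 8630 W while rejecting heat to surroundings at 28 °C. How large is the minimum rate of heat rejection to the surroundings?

Q̇_H ≈ 12550 W

T_H = 28 °C → 28 + 273.15 = 301.15 K.
T_C = -87 °F → (-87 − 32) × 5/9 = -66.11 °C = 207.04 K.
For a reversible cycle Q_H/Q_C = T_H/T_C, so Q_H = Q_C·T_H/T_C = 8630 × 301.15/207.04 = 12550 W.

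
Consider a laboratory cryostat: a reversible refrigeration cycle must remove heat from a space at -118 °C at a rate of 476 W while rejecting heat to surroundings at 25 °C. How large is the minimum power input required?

Ẇ_in ≈ 439 W

T_H = 25 °C → 25 + 273.15 = 298.15 K.
T_C = -118 °C → -118 + 273.15 = 155.15 K.
For a reversible refrigerator, COP_R = T_C/(T_H − T_C) = 155.15/143.00 = 1.0850.
W = Q_C/COP_R = 476/1.0850 = 439 W.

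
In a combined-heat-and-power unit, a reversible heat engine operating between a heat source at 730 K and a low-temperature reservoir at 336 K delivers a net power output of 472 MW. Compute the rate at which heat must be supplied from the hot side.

For a reversible engine, η = 1 − T_C/T_H = 1 − 336.00/730.00 = 0.5397.
Q_H = W/η = 472/0.5397 = 874.5 MW.

Q̇_H ≈ 874.5 MW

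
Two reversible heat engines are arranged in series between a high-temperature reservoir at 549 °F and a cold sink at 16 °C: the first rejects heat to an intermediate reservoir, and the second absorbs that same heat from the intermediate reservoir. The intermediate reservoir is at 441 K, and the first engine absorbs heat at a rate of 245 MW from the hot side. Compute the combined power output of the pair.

T_H = 549 °F → (549 − 32) × 5/9 = 287.22 °C = 560.37 K.
T_C = 16 °C → 16 + 273.15 = 289.15 K.
Two reversible stages in series are equivalent to a single Carnot engine between T_H and T_C, so η_total = 1 − T_C/T_H = 1 − 289.15/560.37 = 0.4840.
W_total = η_total · Q_H = 0.4840 × 245 = 119 MW.

Ẇ_total ≈ 119 MW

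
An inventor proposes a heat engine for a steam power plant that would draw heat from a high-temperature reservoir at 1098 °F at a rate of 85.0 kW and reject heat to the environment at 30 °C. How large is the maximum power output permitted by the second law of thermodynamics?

Ẇ_max ≈ 55.2 kW

T_H = 1098 °F → (1098 − 32) × 5/9 = 592.22 °C = 865.37 K.
T_C = 30 °C → 30 + 273.15 = 303.15 K.
The second-law ceiling is the Carnot efficiency, η_max = 1 − T_C/T_H = 1 − 303.15/865.37 = 0.6497.
W_max = η_max · Q_H = 0.6497 × 85.0 = 55.2 kW.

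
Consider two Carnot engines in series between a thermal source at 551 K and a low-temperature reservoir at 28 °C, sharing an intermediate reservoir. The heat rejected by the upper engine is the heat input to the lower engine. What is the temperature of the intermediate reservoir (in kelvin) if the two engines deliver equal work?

T_m ≈ 426.1 K

T_C = 28 °C → 28 + 273.15 = 301.15 K.
For reversible stages Q_m = Q_H·(T_m/T_H). Setting W₁ = Q_H(1 − T_m/T_H) equal to W₂ = Q_m(1 − T_C/T_m) = Q_H·(T_m − T_C)/T_H gives T_H − T_m = T_m − T_C, so T_m = (T_H + T_C)/2 = (551.00 + 301.15)/2 = 426.1 K.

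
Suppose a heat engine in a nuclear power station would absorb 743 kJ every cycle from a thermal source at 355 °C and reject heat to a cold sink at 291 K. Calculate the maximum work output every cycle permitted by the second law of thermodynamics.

W_max ≈ 399 kJ

T_H = 355 °C → 355 + 273.15 = 628.15 K.
The second-law ceiling is the Carnot efficiency, η_max = 1 − T_C/T_H = 1 − 291.00/628.15 = 0.5367.
W_max = η_max · Q_H = 0.5367 × 743 = 399 kJ.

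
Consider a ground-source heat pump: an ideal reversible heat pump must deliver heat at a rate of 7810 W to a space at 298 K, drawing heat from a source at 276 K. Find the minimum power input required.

For a reversible heat pump, COP_HP = T_H/(T_H − T_C) = 298.00/22.00 = 13.5455.
W = Q_H/COP_HP = 7810/13.5455 = 577 W.

Ẇ_in ≈ 577 W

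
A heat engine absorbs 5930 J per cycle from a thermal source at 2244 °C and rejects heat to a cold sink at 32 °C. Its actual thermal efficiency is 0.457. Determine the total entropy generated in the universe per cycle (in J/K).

T_H = 2244 °C → 2244 + 273.15 = 2517.15 K.
T_C = 32 °C → 32 + 273.15 = 305.15 K.
W = η·Q_H = 0.457 × 5930 = 2710 J, so Q_C = Q_H − W = 3220 J.
Entropy balance on the reservoirs: −Q_H/T_H = -2.356 J/K, +Q_C/T_C = 10.55 J/K.
ΔS_univ = −Q_H/T_H + Q_C/T_C = 8.196 J/K (> 0, since η = 0.457 < η_Carnot = 0.879).

ΔS_univ ≈ 8.196 J/K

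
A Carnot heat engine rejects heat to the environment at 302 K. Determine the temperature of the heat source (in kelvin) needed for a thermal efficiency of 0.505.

T_H ≈ 610.1 K

From η = 1 − T_C/T_H, solving for T_H gives T_H = T_C/(1 − η) = 302.00/(1 − 0.505) = 610.1 K.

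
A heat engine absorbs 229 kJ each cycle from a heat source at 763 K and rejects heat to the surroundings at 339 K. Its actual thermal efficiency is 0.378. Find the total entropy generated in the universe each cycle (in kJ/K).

W = η·Q_H = 0.378 × 229 = 86.56 kJ, so Q_C = Q_H − W = 142.4 kJ.
The hot reservoir loses entropy Q_H/T_H = 229/763.00 = 0.3001 kJ/K; the cold reservoir gains Q_C/T_C = 142.4/339.00 = 0.4202 kJ/K.
ΔS_univ = −Q_H/T_H + Q_C/T_C = 0.1200 kJ/K (> 0, since η = 0.378 < η_Carnot = 0.556).

ΔS_univ ≈ 0.1200 kJ/K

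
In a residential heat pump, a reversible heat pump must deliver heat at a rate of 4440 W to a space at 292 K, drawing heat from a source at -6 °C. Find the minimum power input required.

T_C = -6 °C → -6 + 273.15 = 267.15 K.
For a reversible heat pump, COP_HP = T_H/(T_H − T_C) = 292.00/24.85 = 11.7505.
W = Q_H/COP_HP = 4440/11.7505 = 377.9 W.

Ẇ_in ≈ 377.9 W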